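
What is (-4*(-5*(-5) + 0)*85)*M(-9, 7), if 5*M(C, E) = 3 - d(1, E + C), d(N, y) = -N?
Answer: -6800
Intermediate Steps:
M(C, E) = ⅘ (M(C, E) = (3 - (-1))/5 = (3 - 1*(-1))/5 = (3 + 1)/5 = (⅕)*4 = ⅘)
(-4*(-5*(-5) + 0)*85)*M(-9, 7) = (-4*(-5*(-5) + 0)*85)*(⅘) = (-4*(25 + 0)*85)*(⅘) = (-4*25*85)*(⅘) = -100*85*(⅘) = -8500*⅘ = -6800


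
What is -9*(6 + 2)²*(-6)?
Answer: 3456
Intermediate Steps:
-9*(6 + 2)²*(-6) = -9*8²*(-6) = -9*64*(-6) = -576*(-6) = 3456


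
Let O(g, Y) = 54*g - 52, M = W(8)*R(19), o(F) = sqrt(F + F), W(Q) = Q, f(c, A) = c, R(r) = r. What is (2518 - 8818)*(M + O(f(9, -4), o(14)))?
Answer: -3691800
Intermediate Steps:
o(F) = sqrt(2)*sqrt(F) (o(F) = sqrt(2*F) = sqrt(2)*sqrt(F))
M = 152 (M = 8*19 = 152)
O(g, Y) = -52 + 54*g
(2518 - 8818)*(M + O(f(9, -4), o(14))) = (2518 - 8818)*(152 + (-52 + 54*9)) = -6300*(152 + (-52 + 486)) = -6300*(152 + 434) = -6300*586 = -3691800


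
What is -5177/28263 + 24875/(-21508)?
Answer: -814389041/607880604 ≈ -1.3397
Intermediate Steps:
-5177/28263 + 24875/(-21508) = -5177*1/28263 + 24875*(-1/21508) = -5177/28263 - 24875/21508 = -814389041/607880604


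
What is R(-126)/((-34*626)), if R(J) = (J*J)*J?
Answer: 500094/5321 ≈ 93.985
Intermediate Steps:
R(J) = J**3 (R(J) = J**2*J = J**3)
R(-126)/((-34*626)) = (-126)**3/((-34*626)) = -2000376/(-21284) = -2000376*(-1/21284) = 500094/5321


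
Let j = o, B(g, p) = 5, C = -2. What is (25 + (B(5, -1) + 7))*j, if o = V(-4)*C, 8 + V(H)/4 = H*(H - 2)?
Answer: -4736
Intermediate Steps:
V(H) = -32 + 4*H*(-2 + H) (V(H) = -32 + 4*(H*(H - 2)) = -32 + 4*(H*(-2 + H)) = -32 + 4*H*(-2 + H))
o = -128 (o = (-32 - 8*(-4) + 4*(-4)²)*(-2) = (-32 + 32 + 4*16)*(-2) = (-32 + 32 + 64)*(-2) = 64*(-2) = -128)
j = -128
(25 + (B(5, -1) + 7))*j = (25 + (5 + 7))*(-128) = (25 + 12)*(-128) = 37*(-128) = -4736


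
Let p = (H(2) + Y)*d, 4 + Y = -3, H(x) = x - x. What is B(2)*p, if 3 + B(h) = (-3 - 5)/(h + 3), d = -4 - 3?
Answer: -1127/5 ≈ -225.40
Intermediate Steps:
H(x) = 0
Y = -7 (Y = -4 - 3 = -7)
d = -7
B(h) = -3 - 8/(3 + h) (B(h) = -3 + (-3 - 5)/(h + 3) = -3 - 8/(3 + h))
p = 49 (p = (0 - 7)*(-7) = -7*(-7) = 49)
B(2)*p = ((-17 - 3*2)/(3 + 2))*49 = ((-17 - 6)/5)*49 = ((⅕)*(-23))*49 = -23/5*49 = -1127/5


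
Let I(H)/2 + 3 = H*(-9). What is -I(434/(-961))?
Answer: -66/31 ≈ -2.1290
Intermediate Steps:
I(H) = -6 - 18*H (I(H) = -6 + 2*(H*(-9)) = -6 + 2*(-9*H) = -6 - 18*H)
-I(434/(-961)) = -(-6 - 7812/(-961)) = -(-6 - 7812*(-1)/961) = -(-6 - 18*(-14/31)) = -(-6 + 252/31) = -1*66/31 = -66/31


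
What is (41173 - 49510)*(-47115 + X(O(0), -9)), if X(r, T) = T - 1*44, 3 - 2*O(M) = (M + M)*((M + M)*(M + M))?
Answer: 393239616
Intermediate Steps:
O(M) = 3/2 - 4*M**3 (O(M) = 3/2 - (M + M)*(M + M)*(M + M)/2 = 3/2 - 2*M*(2*M)*(2*M)/2 = 3/2 - 2*M*4*M**2/2 = 3/2 - 4*M**3)
X(r, T) = -44 + T (X(r, T) = T - 44 = -44 + T)
(41173 - 49510)*(-47115 + X(O(0), -9)) = (41173 - 49510)*(-47115 + (-44 - 9)) = -8337*(-47115 - 53) = -8337*(-47168) = 393239616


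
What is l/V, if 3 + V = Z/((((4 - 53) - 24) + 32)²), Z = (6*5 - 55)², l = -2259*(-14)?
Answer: -26581653/2209 ≈ -12033.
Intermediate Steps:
l = 31626
Z = 625 (Z = (30 - 55)² = (-25)² = 625)
V = -4418/1681 (V = -3 + 625/((((4 - 53) - 24) + 32)²) = -3 + 625/(((-49 - 24) + 32)²) = -3 + 625/((-73 + 32)²) = -3 + 625/((-41)²) = -3 + 625/1681 = -4418/1681 ≈ -2.6282)
l/V = 31626/(-4418/1681) = 31626*(-1681/4418) = -26581653/2209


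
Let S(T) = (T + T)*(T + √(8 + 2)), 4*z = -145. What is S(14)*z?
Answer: -14210 - 1015*√10 ≈ -17420.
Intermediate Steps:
z = -145/4 (z = (¼)*(-145) = -145/4 ≈ -36.250)
S(T) = 2*T*(T + √10) (S(T) = (2*T)*(T + √10) = 2*T*(T + √10))
S(14)*z = (2*14*(14 + √10))*(-145/4) = (392 + 28*√10)*(-145/4) = -14210 - 1015*√10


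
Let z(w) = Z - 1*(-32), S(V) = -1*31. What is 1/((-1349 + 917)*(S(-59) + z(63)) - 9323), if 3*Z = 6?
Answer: -1/10619 ≈ -9.4171e-5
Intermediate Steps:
S(V) = -31
Z = 2 (Z = (1/3)*6 = 2)
z(w) = 34 (z(w) = 2 - 1*(-32) = 2 + 32 = 34)
1/((-1349 + 917)*(S(-59) + z(63)) - 9323) = 1/((-1349 + 917)*(-31 + 34) - 9323) = 1/(-432*3 - 9323) = 1/(-1296 - 9323) = 1/(-10619) = -1/10619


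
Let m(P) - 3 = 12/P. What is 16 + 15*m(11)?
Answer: 851/11 ≈ 77.364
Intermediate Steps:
m(P) = 3 + 12/P
16 + 15*m(11) = 16 + 15*(3 + 12/11) = 16 + 15*(45/11) = 16 + 675/11 = 851/11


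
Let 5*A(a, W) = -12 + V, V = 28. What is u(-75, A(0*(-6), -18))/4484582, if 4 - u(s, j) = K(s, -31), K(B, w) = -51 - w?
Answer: 12/2242291 ≈ 5.3517e-6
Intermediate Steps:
A(a, W) = 16/5 (A(a, W) = (-12 + 28)/5 = (1/5)*16 = 16/5)
u(s, j) = 24 (u(s, j) = 4 - (-51 - 1*(-31)) = 4 - (-51 + 31) = 4 - 1*(-20) = 4 + 20 = 24)
u(-75, A(0*(-6), -18))/4484582 = 24/4484582 = 24*(1/4484582) = 12/2242291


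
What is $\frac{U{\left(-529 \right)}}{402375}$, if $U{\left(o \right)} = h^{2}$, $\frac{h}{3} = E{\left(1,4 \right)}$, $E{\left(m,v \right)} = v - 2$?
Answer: $\frac{12}{134125} \approx 8.9469 \cdot 10^{-5}$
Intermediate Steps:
$E{\left(m,v \right)} = -2 + v$
$h = 6$ ($h = 3 \left(-2 + 4\right) = 3 \cdot 2 = 6$)
$U{\left(o \right)} = 36$ ($U{\left(o \right)} = 6^{2} = 36$)
$\frac{U{\left(-529 \right)}}{402375} = \frac{36}{402375} = 36 \cdot \frac{1}{402375} = \frac{12}{134125}$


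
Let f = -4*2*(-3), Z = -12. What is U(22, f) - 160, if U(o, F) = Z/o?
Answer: -1766/11 ≈ -160.55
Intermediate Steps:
f = 24 (f = -8*(-3) = 24)
U(o, F) = -12/o
U(22, f) - 160 = -12/22 - 160 = -12*1/22 - 160 = -6/11 - 160 = -1766/11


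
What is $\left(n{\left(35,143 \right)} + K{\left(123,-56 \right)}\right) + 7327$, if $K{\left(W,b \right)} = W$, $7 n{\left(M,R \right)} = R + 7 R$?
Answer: $\frac{53294}{7} \approx 7613.4$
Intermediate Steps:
$n{\left(M,R \right)} = \frac{8 R}{7}$ ($n{\left(M,R \right)} = \frac{R + 7 R}{7} = \frac{8 R}{7}$)
$\left(n{\left(35,143 \right)} + K{\left(123,-56 \right)}\right) + 7327 = \left(\frac{8}{7} \cdot 143 + 123\right) + 7327 = \left(\frac{1144}{7} + 123\right) + 7327 = \frac{2005}{7} + 7327 = \frac{53294}{7}$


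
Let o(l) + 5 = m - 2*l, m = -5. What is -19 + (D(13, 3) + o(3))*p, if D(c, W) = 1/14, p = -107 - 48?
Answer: 34299/14 ≈ 2449.9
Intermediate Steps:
o(l) = -10 - 2*l (o(l) = -5 + (-5 - 2*l) = -10 - 2*l)
p = -155
D(c, W) = 1/14
-19 + (D(13, 3) + o(3))*p = -19 + (1/14 + (-10 - 2*3))*(-155) = -19 + (1/14 + (-10 - 6))*(-155) = -19 + (1/14 - 16)*(-155) = -19 - 223/14*(-155) = -19 + 34565/14 = 34299/14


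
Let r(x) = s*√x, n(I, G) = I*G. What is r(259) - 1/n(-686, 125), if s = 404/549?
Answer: 1/85750 + 404*√259/549 ≈ 11.843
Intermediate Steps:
s = 404/549 (s = 404*(1/549) = 404/549 ≈ 0.73588)
n(I, G) = G*I
r(x) = 404*√x/549
r(259) - 1/n(-686, 125) = 404*√259/549 - 1/(125*(-686)) = 404*√259/549 - 1/(-85750) = 404*√259/549 - 1*(-1/85750) = 404*√259/549 + 1/85750 = 1/85750 + 404*√259/549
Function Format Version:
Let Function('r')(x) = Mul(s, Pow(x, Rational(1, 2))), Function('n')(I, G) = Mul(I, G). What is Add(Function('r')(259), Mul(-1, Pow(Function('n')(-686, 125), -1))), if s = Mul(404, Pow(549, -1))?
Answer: Add(Rational(1, 85750), Mul(Rational(404, 549), Pow(259, Rational(1, 2)))) ≈ 11.843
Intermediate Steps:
s = Rational(404, 549) (s = Mul(404, Rational(1, 549)) = Rational(404, 549) ≈ 0.73588)
Function('n')(I, G) = Mul(G, I)
Function('r')(x) = Mul(Rational(404, 549), Pow(x, Rational(1, 2)))
Add(Function('r')(259), Mul(-1, Pow(Function('n')(-686, 125), -1))) = Add(Mul(Rational(404, 549), Pow(259, Rational(1, 2))), Mul(-1, Pow(Mul(125, -686), -1))) = Add(Mul(Rational(404, 549), Pow(259, Rational(1, 2))), Mul(-1, Pow(-85750, -1))) = Add(Mul(Rational(404, 549), Pow(259, Rational(1, 2))), Mul(-1, Rational(-1, 85750))) = Add(Mul(Rational(404, 549), Pow(259, Rational(1, 2))), Rational(1, 85750)) = Add(Rational(1, 85750), Mul(Rational(404, 549), Pow(259, Rational(1, 2))))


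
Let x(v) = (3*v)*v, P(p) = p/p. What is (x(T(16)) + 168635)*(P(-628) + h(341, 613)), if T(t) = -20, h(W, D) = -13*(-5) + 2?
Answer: 11548780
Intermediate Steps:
h(W, D) = 67 (h(W, D) = 65 + 2 = 67)
P(p) = 1
x(v) = 3*v**2
(x(T(16)) + 168635)*(P(-628) + h(341, 613)) = (3*(-20)**2 + 168635)*(1 + 67) = (3*400 + 168635)*68 = (1200 + 168635)*68 = 169835*68 = 11548780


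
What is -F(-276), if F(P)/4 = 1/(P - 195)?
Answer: 4/471 ≈ 0.0084926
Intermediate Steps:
F(P) = 4/(-195 + P) (F(P) = 4/(P - 195) = 4/(-195 + P))
-F(-276) = -4/(-195 - 276) = -4/(-471) = -4*(-1)/471 = -1*(-4/471) = 4/471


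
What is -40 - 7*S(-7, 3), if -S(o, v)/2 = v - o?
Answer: 100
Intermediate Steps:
S(o, v) = -2*v + 2*o (S(o, v) = -2*(v - o) = -2*v + 2*o)
-40 - 7*S(-7, 3) = -40 - 7*(-2*3 + 2*(-7)) = -40 - 7*(-6 - 14) = -40 - 7*(-20) = -40 + 140 = 100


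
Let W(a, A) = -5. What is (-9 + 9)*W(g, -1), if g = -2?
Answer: 0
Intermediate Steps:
(-9 + 9)*W(g, -1) = (-9 + 9)*(-5) = 0*(-5) = 0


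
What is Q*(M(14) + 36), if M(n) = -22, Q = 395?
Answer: 5530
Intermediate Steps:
Q*(M(14) + 36) = 395*(-22 + 36) = 395*14 = 5530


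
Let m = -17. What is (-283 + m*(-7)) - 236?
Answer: -400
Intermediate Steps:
(-283 + m*(-7)) - 236 = (-283 - 17*(-7)) - 236 = (-283 + 119) - 236 = -164 - 236 = -400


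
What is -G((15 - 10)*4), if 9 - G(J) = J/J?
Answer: -8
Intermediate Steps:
G(J) = 8 (G(J) = 9 - J/J = 9 - 1*1 = 9 - 1 = 8)
-G((15 - 10)*4) = -1*8 = -8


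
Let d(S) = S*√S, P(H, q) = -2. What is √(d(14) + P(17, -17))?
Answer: √(-2 + 14*√14) ≈ 7.0981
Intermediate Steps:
d(S) = S^(3/2)
√(d(14) + P(17, -17)) = √(14^(3/2) - 2) = √(14*√14 - 2) = √(-2 + 14*√14)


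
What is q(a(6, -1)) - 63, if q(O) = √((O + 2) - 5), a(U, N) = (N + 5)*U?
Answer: -63 + √21 ≈ -58.417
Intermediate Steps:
a(U, N) = U*(5 + N) (a(U, N) = (5 + N)*U = U*(5 + N))
q(O) = √(-3 + O) (q(O) = √((2 + O) - 5) = √(-3 + O))
q(a(6, -1)) - 63 = √(-3 + 6*(5 - 1)) - 63 = √(-3 + 6*4) - 63 = √(-3 + 24) - 63 = √21 - 63 = -63 + √21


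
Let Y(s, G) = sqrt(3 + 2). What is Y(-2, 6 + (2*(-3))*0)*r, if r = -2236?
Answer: -2236*sqrt(5) ≈ -4999.9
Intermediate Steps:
Y(s, G) = sqrt(5)
Y(-2, 6 + (2*(-3))*0)*r = sqrt(5)*(-2236) = -2236*sqrt(5)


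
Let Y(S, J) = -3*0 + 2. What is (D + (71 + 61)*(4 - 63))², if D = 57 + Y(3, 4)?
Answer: 59737441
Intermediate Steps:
Y(S, J) = 2 (Y(S, J) = 0 + 2 = 2)
D = 59 (D = 57 + 2 = 59)
(D + (71 + 61)*(4 - 63))² = (59 + (71 + 61)*(4 - 63))² = (59 + 132*(-59))² = (59 - 7788)² = (-7729)² = 59737441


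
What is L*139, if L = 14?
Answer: 1946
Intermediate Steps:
L*139 = 14*139 = 1946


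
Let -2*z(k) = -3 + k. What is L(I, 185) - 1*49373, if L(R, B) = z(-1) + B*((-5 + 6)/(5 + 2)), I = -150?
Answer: -345412/7 ≈ -49345.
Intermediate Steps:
z(k) = 3/2 - k/2 (z(k) = -(-3 + k)/2 = 3/2 - k/2)
L(R, B) = 2 + B/7 (L(R, B) = (3/2 - 1/2*(-1)) + B*((-5 + 6)/(5 + 2)) = (3/2 + 1/2) + B*(1/7) = 2 + B*(1*(1/7)) = 2 + B*(1/7) = 2 + B/7)
L(I, 185) - 1*49373 = (2 + (1/7)*185) - 1*49373 = (2 + 185/7) - 49373 = 199/7 - 49373 = -345412/7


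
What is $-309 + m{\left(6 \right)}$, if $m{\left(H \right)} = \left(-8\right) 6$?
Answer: $-357$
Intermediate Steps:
$m{\left(H \right)} = -48$
$-309 + m{\left(6 \right)} = -309 - 48 = -357$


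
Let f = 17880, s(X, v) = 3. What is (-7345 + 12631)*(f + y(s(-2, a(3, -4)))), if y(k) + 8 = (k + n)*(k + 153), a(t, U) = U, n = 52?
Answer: 139825272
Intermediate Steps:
y(k) = -8 + (52 + k)*(153 + k) (y(k) = -8 + (k + 52)*(k + 153) = -8 + (52 + k)*(153 + k))
(-7345 + 12631)*(f + y(s(-2, a(3, -4)))) = (-7345 + 12631)*(17880 + (7948 + 3² + 205*3)) = 5286*(17880 + (7948 + 9 + 615)) = 5286*(17880 + 8572) = 5286*26452 = 139825272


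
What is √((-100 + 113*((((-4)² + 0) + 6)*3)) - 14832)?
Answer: I*√7474 ≈ 86.452*I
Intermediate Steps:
√((-100 + 113*((((-4)² + 0) + 6)*3)) - 14832) = √((-100 + 113*(((16 + 0) + 6)*3)) - 14832) = √((-100 + 113*((16 + 6)*3)) - 14832) = √((-100 + 113*(22*3)) - 14832) = √((-100 + 113*66) - 14832) = √((-100 + 7458) - 14832) = √(7358 - 14832) = √(-7474) = I*√7474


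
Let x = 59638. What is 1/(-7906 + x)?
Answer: 1/51732 ≈ 1.9330e-5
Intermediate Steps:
1/(-7906 + x) = 1/(-7906 + 59638) = 1/51732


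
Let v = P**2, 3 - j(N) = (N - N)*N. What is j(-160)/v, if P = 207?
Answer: 1/14283 ≈ 7.0013e-5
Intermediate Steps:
j(N) = 3 (j(N) = 3 - (N - N)*N = 3 - 0*N = 3 - 1*0 = 3 + 0 = 3)
v = 42849 (v = 207**2 = 42849)
j(-160)/v = 3/42849 = 3*(1/42849) = 1/14283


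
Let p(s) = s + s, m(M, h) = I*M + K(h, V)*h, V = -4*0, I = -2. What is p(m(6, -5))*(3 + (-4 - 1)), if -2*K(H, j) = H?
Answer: 98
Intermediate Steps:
V = 0
K(H, j) = -H/2
m(M, h) = -2*M - h²/2 (m(M, h) = -2*M + (-h/2)*h = -2*M - h²/2)
p(s) = 2*s
p(m(6, -5))*(3 + (-4 - 1)) = (2*(-2*6 - ½*(-5)²))*(3 + (-4 - 1)) = (2*(-12 - ½*25))*(3 - 5) = (2*(-12 - 25/2))*(-2) = (2*(-49/2))*(-2) = -49*(-2) = 98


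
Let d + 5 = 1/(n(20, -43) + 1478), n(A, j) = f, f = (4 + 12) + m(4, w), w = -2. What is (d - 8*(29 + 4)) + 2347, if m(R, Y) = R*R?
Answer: 3137781/1510 ≈ 2078.0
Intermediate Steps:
m(R, Y) = R²
f = 32 (f = (4 + 12) + 4² = 16 + 16 = 32)
n(A, j) = 32
d = -7549/1510 (d = -5 + 1/(32 + 1478) = -5 + 1/1510 = -7549/1510 ≈ -4.9993)
(d - 8*(29 + 4)) + 2347 = (-7549/1510 - 8*(29 + 4)) + 2347 = (-7549/1510 - 8*33) + 2347 = (-7549/1510 - 264) + 2347 = -406189/1510 + 2347 = 3137781/1510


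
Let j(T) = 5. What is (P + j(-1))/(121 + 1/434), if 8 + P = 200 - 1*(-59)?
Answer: 111104/52515 ≈ 2.1157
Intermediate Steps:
P = 251 (P = -8 + (200 - 1*(-59)) = -8 + (200 + 59) = -8 + 259 = 251)
(P + j(-1))/(121 + 1/434) = (251 + 5)/(121 + 1/434) = 256/(121 + 1/434) = 256/(52515/434) = 256*(434/52515) = 111104/52515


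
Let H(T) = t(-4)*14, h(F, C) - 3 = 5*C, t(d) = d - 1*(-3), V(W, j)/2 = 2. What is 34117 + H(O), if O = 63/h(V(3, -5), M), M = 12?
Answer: 34103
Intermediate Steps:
V(W, j) = 4 (V(W, j) = 2*2 = 4)
t(d) = 3 + d (t(d) = d + 3 = 3 + d)
h(F, C) = 3 + 5*C
O = 1 (O = 63/(3 + 5*12) = 63/(3 + 60) = 63/63 = 63*(1/63) = 1)
H(T) = -14 (H(T) = (3 - 4)*14 = -1*14 = -14)
34117 + H(O) = 34117 - 14 = 34103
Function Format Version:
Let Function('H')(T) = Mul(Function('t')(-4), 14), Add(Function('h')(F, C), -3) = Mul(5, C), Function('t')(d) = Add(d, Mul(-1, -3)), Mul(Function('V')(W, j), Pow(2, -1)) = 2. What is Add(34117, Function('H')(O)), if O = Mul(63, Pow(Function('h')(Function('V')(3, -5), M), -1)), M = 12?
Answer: 34103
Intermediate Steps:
Function('V')(W, j) = 4 (Function('V')(W, j) = Mul(2, 2) = 4)
Function('t')(d) = Add(3, d) (Function('t')(d) = Add(d, 3) = Add(3, d))
Function('h')(F, C) = Add(3, Mul(5, C))
O = 1 (O = Mul(63, Pow(Add(3, Mul(5, 12)), -1)) = Mul(63, Pow(Add(3, 60), -1)) = Mul(63, Pow(63, -1)) = Mul(63, Rational(1, 63)) = 1)
Function('H')(T) = -14 (Function('H')(T) = Mul(Add(3, -4), 14) = Mul(-1, 14) = -14)
Add(34117, Function('H')(O)) = Add(34117, -14) = 34103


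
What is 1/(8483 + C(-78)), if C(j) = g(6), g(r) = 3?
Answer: 1/8486 ≈ 0.00011784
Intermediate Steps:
C(j) = 3
1/(8483 + C(-78)) = 1/(8483 + 3) = 1/8486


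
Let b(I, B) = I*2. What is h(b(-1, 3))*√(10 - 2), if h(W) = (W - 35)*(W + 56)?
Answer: -3996*√2 ≈ -5651.2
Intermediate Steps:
b(I, B) = 2*I
h(W) = (-35 + W)*(56 + W)
h(b(-1, 3))*√(10 - 2) = (-1960 + (2*(-1))² + 21*(2*(-1)))*√(10 - 2) = (-1960 + (-2)² + 21*(-2))*√8 = (-1960 + 4 - 42)*(2*√2) = -3996*√2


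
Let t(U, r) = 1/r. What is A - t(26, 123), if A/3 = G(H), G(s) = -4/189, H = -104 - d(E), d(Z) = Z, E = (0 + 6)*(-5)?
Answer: -185/2583 ≈ -0.071622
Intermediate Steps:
E = -30 (E = 6*(-5) = -30)
H = -74 (H = -104 - 1*(-30) = -104 + 30 = -74)
G(s) = -4/189 (G(s) = -4*1/189 = -4/189)
A = -4/63 (A = 3*(-4/189) = -4/63 ≈ -0.063492)
A - t(26, 123) = -4/63 - 1/123 = -185/2583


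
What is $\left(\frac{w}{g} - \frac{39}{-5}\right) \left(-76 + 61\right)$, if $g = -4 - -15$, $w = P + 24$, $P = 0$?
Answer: $- \frac{1647}{11} \approx -149.73$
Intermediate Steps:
$w = 24$ ($w = 0 + 24 = 24$)
$g = 11$ ($g = -4 + 15 = 11$)
$\left(\frac{w}{g} - \frac{39}{-5}\right) \left(-76 + 61\right) = \left(\frac{24}{11} - \frac{39}{-5}\right) \left(-76 + 61\right) = \left(24 \cdot \frac{1}{11} - - \frac{39}{5}\right) \left(-15\right) = \left(\frac{24}{11} + \frac{39}{5}\right) \left(-15\right) = \frac{549}{55} \left(-15\right) = - \frac{1647}{11}$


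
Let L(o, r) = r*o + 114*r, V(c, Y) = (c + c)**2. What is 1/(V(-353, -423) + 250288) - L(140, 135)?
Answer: -25673745959/748724 ≈ -34290.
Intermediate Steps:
V(c, Y) = 4*c**2 (V(c, Y) = (2*c)**2 = 4*c**2)
L(o, r) = 114*r + o*r (L(o, r) = o*r + 114*r = 114*r + o*r)
1/(V(-353, -423) + 250288) - L(140, 135) = 1/(4*(-353)**2 + 250288) - 135*(114 + 140) = 1/(4*124609 + 250288) - 135*254 = 1/(498436 + 250288) - 1*34290 = 1/748724 - 34290 = -25673745959/748724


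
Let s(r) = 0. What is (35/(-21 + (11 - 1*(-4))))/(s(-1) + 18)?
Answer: -35/108 ≈ -0.32407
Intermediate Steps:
(35/(-21 + (11 - 1*(-4))))/(s(-1) + 18) = (35/(-21 + (11 - 1*(-4))))/(0 + 18) = (35/(-21 + (11 + 4)))/18 = (35/(-21 + 15))*(1/18) = (35/(-6))*(1/18) = (35*(-⅙))*(1/18) = -35/6*1/18 = -35/108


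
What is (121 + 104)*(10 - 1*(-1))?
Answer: 2475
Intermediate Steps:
(121 + 104)*(10 - 1*(-1)) = 225*(10 + 1) = 225*11 = 2475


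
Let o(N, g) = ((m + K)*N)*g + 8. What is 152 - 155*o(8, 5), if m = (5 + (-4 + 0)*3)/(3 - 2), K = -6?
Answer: 79512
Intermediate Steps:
m = -7 (m = (5 - 4*3)/1 = (5 - 12)*1 = -7*1 = -7)
o(N, g) = 8 - 13*N*g (o(N, g) = ((-7 - 6)*N)*g + 8 = (-13*N)*g + 8 = -13*N*g + 8 = 8 - 13*N*g)
152 - 155*o(8, 5) = 152 - 155*(8 - 13*8*5) = 152 - 155*(8 - 520) = 152 - 155*(-512) = 152 + 79360 = 79512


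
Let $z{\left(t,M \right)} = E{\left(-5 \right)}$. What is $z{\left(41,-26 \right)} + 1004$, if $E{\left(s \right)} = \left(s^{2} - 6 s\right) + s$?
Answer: $1054$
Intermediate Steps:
$E{\left(s \right)} = s^{2} - 5 s$
$z{\left(t,M \right)} = 50$ ($z{\left(t,M \right)} = - 5 \left(-5 - 5\right) = \left(-5\right) \left(-10\right) = 50$)
$z{\left(41,-26 \right)} + 1004 = 50 + 1004 = 1054$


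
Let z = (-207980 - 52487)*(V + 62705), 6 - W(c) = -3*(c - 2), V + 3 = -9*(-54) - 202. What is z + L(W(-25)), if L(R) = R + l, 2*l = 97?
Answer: -32811548977/2 ≈ -1.6406e+10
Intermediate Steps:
l = 97/2 (l = (½)*97 = 97/2 ≈ 48.500)
V = 281 (V = -3 + (-9*(-54) - 202) = -3 + (486 - 202) = -3 + 284 = 281)
W(c) = 3*c (W(c) = 6 - (-3)*(c - 2) = 6 - (-3)*(-2 + c) = 6 - (6 - 3*c) = 6 + (-6 + 3*c) = 3*c)
L(R) = 97/2 + R (L(R) = R + 97/2 = 97/2 + R)
z = -16405774462 (z = (-207980 - 52487)*(281 + 62705) = -260467*62986 = -16405774462)
z + L(W(-25)) = -16405774462 + (97/2 + 3*(-25)) = -16405774462 + (97/2 - 75) = -16405774462 - 53/2 = -32811548977/2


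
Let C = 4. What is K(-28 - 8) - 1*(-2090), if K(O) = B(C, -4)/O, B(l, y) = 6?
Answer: 12539/6 ≈ 2089.8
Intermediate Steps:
K(O) = 6/O
K(-28 - 8) - 1*(-2090) = 6/(-28 - 8) - 1*(-2090) = 6/(-36) + 2090 = 6*(-1/36) + 2090 = -⅙ + 2090 = 12539/6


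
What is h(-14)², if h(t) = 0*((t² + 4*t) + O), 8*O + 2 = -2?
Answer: 0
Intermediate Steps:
O = -½ (O = -¼ + (⅛)*(-2) = -¼ - ¼ = -½ ≈ -0.50000)
h(t) = 0 (h(t) = 0*((t² + 4*t) - ½) = 0*(-½ + t² + 4*t) = 0)
h(-14)² = 0² = 0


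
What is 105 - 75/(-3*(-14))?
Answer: 1445/14 ≈ 103.21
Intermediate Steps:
105 - 75/(-3*(-14)) = 105 - 75/42 = 105 + (1/42)*(-75) = 105 - 25/14 = 1445/14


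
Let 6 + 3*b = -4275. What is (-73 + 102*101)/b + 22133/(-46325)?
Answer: -505442216/66105775 ≈ -7.6460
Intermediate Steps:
b = -1427 (b = -2 + (⅓)*(-4275) = -2 - 1425 = -1427)
(-73 + 102*101)/b + 22133/(-46325) = (-73 + 102*101)/(-1427) + 22133/(-46325) = (-73 + 10302)*(-1/1427) + 22133*(-1/46325) = 10229*(-1/1427) - 22133/46325 = -10229/1427 - 22133/46325 = -505442216/66105775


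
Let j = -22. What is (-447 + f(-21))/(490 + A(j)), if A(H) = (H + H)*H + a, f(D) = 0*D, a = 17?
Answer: -447/1475 ≈ -0.30305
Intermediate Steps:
f(D) = 0
A(H) = 17 + 2*H**2 (A(H) = (H + H)*H + 17 = (2*H)*H + 17 = 2*H**2 + 17 = 17 + 2*H**2)
(-447 + f(-21))/(490 + A(j)) = (-447 + 0)/(490 + (17 + 2*(-22)**2)) = -447/(490 + (17 + 2*484)) = -447/(490 + (17 + 968)) = -447/(490 + 985) = -447/1475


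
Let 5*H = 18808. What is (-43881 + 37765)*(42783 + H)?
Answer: -1423333868/5 ≈ -2.8467e+8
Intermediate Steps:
H = 18808/5 (H = (⅕)*18808 = 18808/5 ≈ 3761.6)
(-43881 + 37765)*(42783 + H) = (-43881 + 37765)*(42783 + 18808/5) = -6116*232723/5 = -1423333868/5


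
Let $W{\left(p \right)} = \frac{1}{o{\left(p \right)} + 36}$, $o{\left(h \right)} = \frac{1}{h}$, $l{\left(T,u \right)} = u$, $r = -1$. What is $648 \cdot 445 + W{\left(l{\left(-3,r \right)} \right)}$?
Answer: $\frac{10092601}{35} \approx 2.8836 \cdot 10^{5}$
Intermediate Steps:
$W{\left(p \right)} = \frac{1}{36 + \frac{1}{p}}$ ($W{\left(p \right)} = \frac{1}{\frac{1}{p} + 36} = \frac{1}{36 + \frac{1}{p}}$)
$648 \cdot 445 + W{\left(l{\left(-3,r \right)} \right)} = 648 \cdot 445 - \frac{1}{1 + 36 \left(-1\right)} = 288360 - \frac{1}{1 - 36} = 288360 - \frac{1}{-35} = 288360 - - \frac{1}{35} = 288360 + \frac{1}{35} = \frac{10092601}{35}$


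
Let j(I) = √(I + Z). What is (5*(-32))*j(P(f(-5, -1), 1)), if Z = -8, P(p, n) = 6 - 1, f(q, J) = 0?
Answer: -160*I*√3 ≈ -277.13*I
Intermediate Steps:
P(p, n) = 5
j(I) = √(-8 + I) (j(I) = √(I - 8) = √(-8 + I))
(5*(-32))*j(P(f(-5, -1), 1)) = (5*(-32))*√(-8 + 5) = -160*I*√3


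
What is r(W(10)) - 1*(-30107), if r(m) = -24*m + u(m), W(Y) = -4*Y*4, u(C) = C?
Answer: 33787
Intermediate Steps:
W(Y) = -16*Y
r(m) = -23*m (r(m) = -24*m + m = -23*m)
r(W(10)) - 1*(-30107) = -(-368)*10 - 1*(-30107) = -23*(-160) + 30107 = 3680 + 30107 = 33787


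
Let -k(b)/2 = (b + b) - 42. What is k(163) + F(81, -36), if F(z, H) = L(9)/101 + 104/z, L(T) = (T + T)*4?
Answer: -4630472/8181 ≈ -566.00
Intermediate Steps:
L(T) = 8*T (L(T) = (2*T)*4 = 8*T)
k(b) = 84 - 4*b (k(b) = -2*((b + b) - 42) = -2*(2*b - 42) = -2*(-42 + 2*b) = 84 - 4*b)
F(z, H) = 72/101 + 104/z (F(z, H) = (8*9)/101 + 104/z = 72*(1/101) + 104/z = 72/101 + 104/z)
k(163) + F(81, -36) = (84 - 4*163) + (72/101 + 104/81) = (84 - 652) + (72/101 + 104*(1/81)) = -568 + (72/101 + 104/81) = -568 + 16336/8181 = -4630472/8181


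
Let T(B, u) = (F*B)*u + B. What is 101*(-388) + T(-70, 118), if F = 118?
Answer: -1013938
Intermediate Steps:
T(B, u) = B + 118*B*u (T(B, u) = (118*B)*u + B = 118*B*u + B = B + 118*B*u)
101*(-388) + T(-70, 118) = 101*(-388) - 70*(1 + 118*118) = -39188 - 70*(1 + 13924) = -39188 - 70*13925 = -39188 - 974750 = -1013938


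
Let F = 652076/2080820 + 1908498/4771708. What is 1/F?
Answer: 1241133180070/885344634271 ≈ 1.4019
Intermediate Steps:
F = 885344634271/1241133180070 (F = 652076*(1/2080820) + 1908498*(1/4771708) = 163019/520205 + 954249/2385854 = 885344634271/1241133180070 ≈ 0.71334)
1/F = 1/(885344634271/1241133180070) = 1241133180070/885344634271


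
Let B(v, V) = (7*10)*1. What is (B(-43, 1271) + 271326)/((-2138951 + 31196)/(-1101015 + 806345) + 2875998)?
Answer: 15994451864/169494487683 ≈ 0.094366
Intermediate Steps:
B(v, V) = 70 (B(v, V) = 70*1 = 70)
(B(-43, 1271) + 271326)/((-2138951 + 31196)/(-1101015 + 806345) + 2875998) = (70 + 271326)/((-2138951 + 31196)/(-1101015 + 806345) + 2875998) = 271396/(-2107755/(-294670) + 2875998) = 271396/(-2107755*(-1/294670) + 2875998) = 271396/(421551/58934 + 2875998) = 271396/(169494487683/58934) = 271396*(58934/169494487683) = 15994451864/169494487683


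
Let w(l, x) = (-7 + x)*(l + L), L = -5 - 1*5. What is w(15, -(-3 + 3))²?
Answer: 1225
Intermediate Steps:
L = -10 (L = -5 - 5 = -10)
w(l, x) = (-10 + l)*(-7 + x) (w(l, x) = (-7 + x)*(l - 10) = (-7 + x)*(-10 + l) = (-10 + l)*(-7 + x))
w(15, -(-3 + 3))² = (70 - (-10)*(-3 + 3) - 7*15 + 15*(-(-3 + 3)))² = (70 - (-10)*0 - 105 + 15*(-1*0))² = (70 - 10*0 - 105 + 15*0)² = (70 + 0 - 105 + 0)² = (-35)² = 1225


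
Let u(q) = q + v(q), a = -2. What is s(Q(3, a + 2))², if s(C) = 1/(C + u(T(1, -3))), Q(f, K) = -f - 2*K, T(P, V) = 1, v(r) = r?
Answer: 1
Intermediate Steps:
u(q) = 2*q (u(q) = q + q = 2*q)
s(C) = 1/(2 + C) (s(C) = 1/(C + 2*1) = 1/(C + 2) = 1/(2 + C))
s(Q(3, a + 2))² = (1/(2 + (-1*3 - 2*(-2 + 2))))² = (1/(2 + (-3 - 2*0)))² = (1/(2 + (-3 + 0)))² = (1/(2 - 3))² = (1/(-1))² = (-1)² = 1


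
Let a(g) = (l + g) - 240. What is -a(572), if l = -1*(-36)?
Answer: -368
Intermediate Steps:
l = 36
a(g) = -204 + g (a(g) = (36 + g) - 240 = -204 + g)
-a(572) = -(-204 + 572) = -1*368 = -368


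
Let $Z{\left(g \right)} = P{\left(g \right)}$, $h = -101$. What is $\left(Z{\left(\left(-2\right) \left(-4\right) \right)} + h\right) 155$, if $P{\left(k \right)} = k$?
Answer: $-14415$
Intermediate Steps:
$Z{\left(g \right)} = g$
$\left(Z{\left(\left(-2\right) \left(-4\right) \right)} + h\right) 155 = \left(\left(-2\right) \left(-4\right) - 101\right) 155 = \left(8 - 101\right) 155 = \left(-93\right) 155 = -14415$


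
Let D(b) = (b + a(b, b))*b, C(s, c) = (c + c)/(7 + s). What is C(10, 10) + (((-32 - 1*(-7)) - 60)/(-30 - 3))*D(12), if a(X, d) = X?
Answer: 138940/187 ≈ 742.99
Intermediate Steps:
C(s, c) = 2*c/(7 + s) (C(s, c) = (2*c)/(7 + s) = 2*c/(7 + s))
D(b) = 2*b² (D(b) = (b + b)*b = (2*b)*b = 2*b²)
C(10, 10) + (((-32 - 1*(-7)) - 60)/(-30 - 3))*D(12) = 2*10/(7 + 10) + (((-32 - 1*(-7)) - 60)/(-30 - 3))*(2*12²) = 2*10/17 + (((-32 + 7) - 60)/(-33))*(2*144) = 2*10*(1/17) + ((-25 - 60)*(-1/33))*288 = 20/17 - 85*(-1/33)*288 = 20/17 + (85/33)*288 = 20/17 + 8160/11 = 138940/187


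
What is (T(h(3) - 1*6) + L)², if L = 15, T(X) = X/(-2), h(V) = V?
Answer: 1089/4 ≈ 272.25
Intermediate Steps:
T(X) = -X/2 (T(X) = X*(-½) = -X/2)
(T(h(3) - 1*6) + L)² = (-(3 - 1*6)/2 + 15)² = (-(3 - 6)/2 + 15)² = (-½*(-3) + 15)² = (3/2 + 15)² = (33/2)² = 1089/4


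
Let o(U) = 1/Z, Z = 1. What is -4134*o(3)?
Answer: -4134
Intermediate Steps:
o(U) = 1 (o(U) = 1/1 = 1)
-4134*o(3) = -4134*1 = -4134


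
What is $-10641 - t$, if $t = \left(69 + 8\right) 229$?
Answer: $-28274$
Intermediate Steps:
$t = 17633$ ($t = 77 \cdot 229 = 17633$)
$-10641 - t = -10641 - 17633 = -28274$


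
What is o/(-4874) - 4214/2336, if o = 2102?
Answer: -6362327/2846416 ≈ -2.2352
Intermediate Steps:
o/(-4874) - 4214/2336 = 2102/(-4874) - 4214/2336 = 2102*(-1/4874) - 4214*1/2336 = -1051/2437 - 2107/1168 = -6362327/2846416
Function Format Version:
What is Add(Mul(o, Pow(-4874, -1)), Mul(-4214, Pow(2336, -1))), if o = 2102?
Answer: Rational(-6362327, 2846416) ≈ -2.2352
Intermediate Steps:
Add(Mul(o, Pow(-4874, -1)), Mul(-4214, Pow(2336, -1))) = Add(Mul(2102, Pow(-4874, -1)), Mul(-4214, Pow(2336, -1))) = Add(Mul(2102, Rational(-1, 4874)), Mul(-4214, Rational(1, 2336))) = Add(Rational(-1051, 2437), Rational(-2107, 1168)) = Rational(-6362327, 2846416)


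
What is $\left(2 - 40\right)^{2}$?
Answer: $1444$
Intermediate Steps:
$\left(2 - 40\right)^{2} = \left(-38\right)^{2} = 1444$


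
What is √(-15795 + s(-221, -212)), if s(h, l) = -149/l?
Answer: I*√177464723/106 ≈ 125.68*I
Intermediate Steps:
√(-15795 + s(-221, -212)) = √(-15795 - 149/(-212)) = √(-15795 - 149*(-1/212)) = √(-15795 + 149/212) = √(-3348391/212) = I*√177464723/106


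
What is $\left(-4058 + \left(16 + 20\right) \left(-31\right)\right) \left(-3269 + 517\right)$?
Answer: $14238848$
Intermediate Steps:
$\left(-4058 + \left(16 + 20\right) \left(-31\right)\right) \left(-3269 + 517\right) = \left(-4058 + 36 \left(-31\right)\right) \left(-2752\right) = \left(-4058 - 1116\right) \left(-2752\right) = \left(-5174\right) \left(-2752\right) = 14238848$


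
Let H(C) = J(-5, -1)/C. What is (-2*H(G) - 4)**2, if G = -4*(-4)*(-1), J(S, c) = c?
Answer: 1089/64 ≈ 17.016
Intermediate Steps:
G = -16 (G = 16*(-1) = -16)
H(C) = -1/C
(-2*H(G) - 4)**2 = (-(-2)/(-16) - 4)**2 = (-(-2)*(-1)/16 - 4)**2 = (-2*1/16 - 4)**2 = (-1/8 - 4)**2 = (-33/8)**2 = 1089/64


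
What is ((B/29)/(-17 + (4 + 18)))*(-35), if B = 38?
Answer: -266/29 ≈ -9.1724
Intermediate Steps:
((B/29)/(-17 + (4 + 18)))*(-35) = ((38/29)/(-17 + (4 + 18)))*(-35) = ((38*(1/29))/(-17 + 22))*(-35) = ((38/29)/5)*(-35) = ((38/29)*(⅕))*(-35) = (38/145)*(-35) = -266/29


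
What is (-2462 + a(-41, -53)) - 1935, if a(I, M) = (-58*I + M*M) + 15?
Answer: 805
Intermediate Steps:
a(I, M) = 15 + M² - 58*I (a(I, M) = (-58*I + M²) + 15 = (M² - 58*I) + 15 = 15 + M² - 58*I)
(-2462 + a(-41, -53)) - 1935 = (-2462 + (15 + (-53)² - 58*(-41))) - 1935 = (-2462 + (15 + 2809 + 2378)) - 1935 = (-2462 + 5202) - 1935 = 2740 - 1935 = 805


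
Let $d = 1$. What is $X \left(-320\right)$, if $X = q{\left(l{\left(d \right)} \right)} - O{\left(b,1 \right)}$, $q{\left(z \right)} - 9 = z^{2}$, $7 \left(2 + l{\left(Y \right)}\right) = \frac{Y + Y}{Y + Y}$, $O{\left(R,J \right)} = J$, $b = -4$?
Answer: $- \frac{179520}{49} \approx -3663.7$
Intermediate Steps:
$l{\left(Y \right)} = - \frac{13}{7}$ ($l{\left(Y \right)} = -2 + \frac{\left(Y + Y\right) \frac{1}{Y + Y}}{7} = -2 + \frac{2 Y \frac{1}{2 Y}}{7} = -2 + \frac{1}{7} \cdot 1 = -2 + \frac{1}{7} = - \frac{13}{7}$)
$q{\left(z \right)} = 9 + z^{2}$
$X = \frac{561}{49}$ ($X = \left(9 + \left(- \frac{13}{7}\right)^{2}\right) - 1 = \left(9 + \frac{169}{49}\right) - 1 = \frac{610}{49} - 1 = \frac{561}{49} \approx 11.449$)
$X \left(-320\right) = \frac{561}{49} \left(-320\right) = - \frac{179520}{49}$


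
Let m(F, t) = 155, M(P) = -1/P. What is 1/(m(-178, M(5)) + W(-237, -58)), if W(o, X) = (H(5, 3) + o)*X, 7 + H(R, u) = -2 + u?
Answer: 1/14249 ≈ 7.0180e-5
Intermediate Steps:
H(R, u) = -9 + u (H(R, u) = -7 + (-2 + u) = -9 + u)
W(o, X) = X*(-6 + o) (W(o, X) = ((-9 + 3) + o)*X = (-6 + o)*X = X*(-6 + o))
1/(m(-178, M(5)) + W(-237, -58)) = 1/(155 - 58*(-6 - 237)) = 1/(155 - 58*(-243)) = 1/(155 + 14094) = 1/14249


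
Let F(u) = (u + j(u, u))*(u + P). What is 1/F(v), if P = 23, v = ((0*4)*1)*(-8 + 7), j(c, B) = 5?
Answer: 1/115 ≈ 0.0086956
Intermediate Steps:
v = 0 (v = (0*1)*(-1) = 0*(-1) = 0)
F(u) = (5 + u)*(23 + u) (F(u) = (u + 5)*(u + 23) = (5 + u)*(23 + u))
1/F(v) = 1/(115 + 0**2 + 28*0) = 1/(115 + 0 + 0) = 1/115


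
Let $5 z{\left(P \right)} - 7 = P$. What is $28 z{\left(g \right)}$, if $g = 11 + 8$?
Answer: $\frac{728}{5} \approx 145.6$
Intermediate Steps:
$g = 19$
$z{\left(P \right)} = \frac{7}{5} + \frac{P}{5}$
$28 z{\left(g \right)} = 28 \left(\frac{7}{5} + \frac{1}{5} \cdot 19\right) = 28 \left(\frac{7}{5} + \frac{19}{5}\right) = 28 \cdot \frac{26}{5} = \frac{728}{5}$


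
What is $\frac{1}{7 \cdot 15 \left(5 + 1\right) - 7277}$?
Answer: $- \frac{1}{6647} \approx -0.00015044$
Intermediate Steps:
$\frac{1}{7 \cdot 15 \left(5 + 1\right) - 7277} = \frac{1}{105 \cdot 6 - 7277} = \frac{1}{630 - 7277} = \frac{1}{-6647} = - \frac{1}{6647}$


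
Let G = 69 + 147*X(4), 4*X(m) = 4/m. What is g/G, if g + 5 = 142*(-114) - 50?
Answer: -64972/423 ≈ -153.60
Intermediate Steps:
X(m) = 1/m (X(m) = (4/m)/4 = 1/m)
g = -16243 (g = -5 + (142*(-114) - 50) = -5 + (-16188 - 50) = -5 - 16238 = -16243)
G = 423/4 (G = 69 + 147/4 = 423/4 ≈ 105.75)
g/G = -16243/423/4 = -16243*4/423 = -64972/423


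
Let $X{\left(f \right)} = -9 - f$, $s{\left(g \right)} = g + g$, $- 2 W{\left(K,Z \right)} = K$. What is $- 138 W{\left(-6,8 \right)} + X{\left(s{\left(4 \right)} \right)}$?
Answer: $-431$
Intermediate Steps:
$W{\left(K,Z \right)} = - \frac{K}{2}$
$s{\left(g \right)} = 2 g$
$- 138 W{\left(-6,8 \right)} + X{\left(s{\left(4 \right)} \right)} = - 138 \left(\left(- \frac{1}{2}\right) \left(-6\right)\right) - \left(9 + 2 \cdot 4\right) = \left(-138\right) 3 - 17 = -414 - 17 = -431$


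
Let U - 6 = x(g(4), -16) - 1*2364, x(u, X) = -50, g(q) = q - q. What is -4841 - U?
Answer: -2433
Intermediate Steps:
g(q) = 0
U = -2408 (U = 6 + (-50 - 1*2364) = 6 + (-50 - 2364) = 6 - 2414 = -2408)
-4841 - U = -4841 - 1*(-2408) = -4841 + 2408 = -2433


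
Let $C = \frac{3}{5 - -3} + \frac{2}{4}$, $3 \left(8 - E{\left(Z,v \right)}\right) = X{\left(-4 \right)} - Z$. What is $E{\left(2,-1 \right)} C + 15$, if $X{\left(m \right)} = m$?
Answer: $\frac{95}{4} \approx 23.75$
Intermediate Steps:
$E{\left(Z,v \right)} = \frac{28}{3} + \frac{Z}{3}$ ($E{\left(Z,v \right)} = 8 - \frac{-4 - Z}{3} = 8 + \left(\frac{4}{3} + \frac{Z}{3}\right) = \frac{28}{3} + \frac{Z}{3}$)
$C = \frac{7}{8}$ ($C = \frac{3}{5 + 3} + 2 \cdot \frac{1}{4} = \frac{3}{8} + \frac{1}{2} = \frac{7}{8} \approx 0.875$)
$E{\left(2,-1 \right)} C + 15 = \left(\frac{28}{3} + \frac{1}{3} \cdot 2\right) \frac{7}{8} + 15 = \left(\frac{28}{3} + \frac{2}{3}\right) \frac{7}{8} + 15 = 10 \cdot \frac{7}{8} + 15 = \frac{35}{4} + 15 = \frac{95}{4}$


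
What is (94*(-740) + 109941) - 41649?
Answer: -1268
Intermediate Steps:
(94*(-740) + 109941) - 41649 = (-69560 + 109941) - 41649 = 40381 - 41649 = -1268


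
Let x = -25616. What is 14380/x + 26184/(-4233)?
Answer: -60966657/9036044 ≈ -6.7471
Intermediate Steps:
14380/x + 26184/(-4233) = 14380/(-25616) + 26184/(-4233) = 14380*(-1/25616) + 26184*(-1/4233) = -3595/6404 - 8728/1411 = -60966657/9036044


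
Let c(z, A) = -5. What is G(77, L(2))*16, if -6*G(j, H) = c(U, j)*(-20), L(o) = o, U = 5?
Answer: -800/3 ≈ -266.67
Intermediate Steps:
G(j, H) = -50/3 (G(j, H) = -(-5)*(-20)/6 = -⅙*100 = -50/3)
G(77, L(2))*16 = -50/3*16 = -800/3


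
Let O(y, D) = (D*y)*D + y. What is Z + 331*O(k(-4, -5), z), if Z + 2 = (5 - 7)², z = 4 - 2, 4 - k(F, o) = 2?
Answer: 3312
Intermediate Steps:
k(F, o) = 2 (k(F, o) = 4 - 1*2 = 4 - 2 = 2)
z = 2
Z = 2 (Z = -2 + (5 - 7)² = -2 + (-2)² = -2 + 4 = 2)
O(y, D) = y + y*D² (O(y, D) = y*D² + y = y + y*D²)
Z + 331*O(k(-4, -5), z) = 2 + 331*(2*(1 + 2²)) = 2 + 331*(2*(1 + 4)) = 2 + 331*(2*5) = 2 + 331*10 = 2 + 3310 = 3312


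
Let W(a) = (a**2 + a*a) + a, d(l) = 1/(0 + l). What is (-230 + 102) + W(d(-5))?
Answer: -3203/25 ≈ -128.12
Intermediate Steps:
d(l) = 1/l
W(a) = a + 2*a**2 (W(a) = (a**2 + a**2) + a = 2*a**2 + a = a + 2*a**2)
(-230 + 102) + W(d(-5)) = (-230 + 102) + (1 + 2/(-5))/(-5) = -128 - (1 + 2*(-1/5))/5 = -128 - (1 - 2/5)/5 = -128 - 1/5*3/5 = -128 - 3/25 = -3203/25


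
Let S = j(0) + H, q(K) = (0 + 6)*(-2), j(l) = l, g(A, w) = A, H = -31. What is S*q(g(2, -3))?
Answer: 372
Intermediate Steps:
q(K) = -12 (q(K) = 6*(-2) = -12)
S = -31 (S = 0 - 31 = -31)
S*q(g(2, -3)) = -31*(-12) = 372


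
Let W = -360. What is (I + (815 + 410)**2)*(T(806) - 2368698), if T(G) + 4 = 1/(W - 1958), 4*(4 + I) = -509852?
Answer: -3769765835648223/1159 ≈ -3.2526e+12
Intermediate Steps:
I = -127467 (I = -4 + (1/4)*(-509852) = -4 - 127463 = -127467)
T(G) = -9273/2318 (T(G) = -4 + 1/(-360 - 1958) = -4 + 1/(-2318) = -4 - 1/2318 = -9273/2318)
(I + (815 + 410)**2)*(T(806) - 2368698) = (-127467 + (815 + 410)**2)*(-9273/2318 - 2368698) = (-127467 + 1225**2)*(-5490651237/2318) = (-127467 + 1500625)*(-5490651237/2318) = 1373158*(-5490651237/2318) = -3769765835648223/1159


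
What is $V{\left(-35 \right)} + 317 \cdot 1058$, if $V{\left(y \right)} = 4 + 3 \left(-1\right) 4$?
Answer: $335378$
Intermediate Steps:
$V{\left(y \right)} = -8$ ($V{\left(y \right)} = 4 - 12 = -8$)
$V{\left(-35 \right)} + 317 \cdot 1058 = -8 + 317 \cdot 1058 = -8 + 335386 = 335378$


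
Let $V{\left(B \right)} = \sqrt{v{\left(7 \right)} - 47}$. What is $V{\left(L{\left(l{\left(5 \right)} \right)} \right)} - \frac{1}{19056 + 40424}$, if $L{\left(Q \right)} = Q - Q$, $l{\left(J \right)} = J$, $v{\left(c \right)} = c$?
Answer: $- \frac{1}{59480} + 2 i \sqrt{10} \approx -1.6812 \cdot 10^{-5} + 6.3246 i$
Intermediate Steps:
$L{\left(Q \right)} = 0$
$V{\left(B \right)} = 2 i \sqrt{10}$ ($V{\left(B \right)} = \sqrt{7 - 47} = \sqrt{-40} = 2 i \sqrt{10}$)
$V{\left(L{\left(l{\left(5 \right)} \right)} \right)} - \frac{1}{19056 + 40424} = 2 i \sqrt{10} - \frac{1}{19056 + 40424} = 2 i \sqrt{10} - \frac{1}{59480} = - \frac{1}{59480} + 2 i \sqrt{10}$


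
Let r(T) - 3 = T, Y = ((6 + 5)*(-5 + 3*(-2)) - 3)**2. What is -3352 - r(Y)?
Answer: -18731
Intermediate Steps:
Y = 15376 (Y = (11*(-5 - 6) - 3)**2 = (11*(-11) - 3)**2 = (-121 - 3)**2 = (-124)**2 = 15376)
r(T) = 3 + T
-3352 - r(Y) = -3352 - (3 + 15376) = -3352 - 1*15379 = -3352 - 15379 = -18731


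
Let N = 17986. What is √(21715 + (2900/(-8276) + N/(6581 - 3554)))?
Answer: 2*√212989149191856738/6262863 ≈ 147.38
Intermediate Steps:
√(21715 + (2900/(-8276) + N/(6581 - 3554))) = √(21715 + (2900/(-8276) + 17986/(6581 - 3554))) = √(21715 + (2900*(-1/8276) + 17986/3027)) = √(21715 + (-725/2069 + 17986*(1/3027))) = √(21715 + (-725/2069 + 17986/3027)) = √(21715 + 35018459/6262863) = √(136033088504/6262863) = 2*√212989149191856738/6262863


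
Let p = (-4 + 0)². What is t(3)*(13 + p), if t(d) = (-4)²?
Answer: 464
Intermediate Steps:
t(d) = 16
p = 16 (p = (-4)² = 16)
t(3)*(13 + p) = 16*(13 + 16) = 16*29 = 464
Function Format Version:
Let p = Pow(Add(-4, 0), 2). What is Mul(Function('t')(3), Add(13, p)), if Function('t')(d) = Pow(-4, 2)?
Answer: 464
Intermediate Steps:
Function('t')(d) = 16
p = 16 (p = Pow(-4, 2) = 16)
Mul(Function('t')(3), Add(13, p)) = Mul(16, Add(13, 16)) = Mul(16, 29) = 464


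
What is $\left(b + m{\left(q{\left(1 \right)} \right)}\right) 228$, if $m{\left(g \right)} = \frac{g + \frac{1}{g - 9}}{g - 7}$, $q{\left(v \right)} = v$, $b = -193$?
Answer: $- \frac{176149}{4} \approx -44037.0$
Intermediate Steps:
$m{\left(g \right)} = \frac{g + \frac{1}{-9 + g}}{-7 + g}$
$\left(b + m{\left(q{\left(1 \right)} \right)}\right) 228 = \left(-193 + \frac{1 + 1^{2} - 9}{63 + 1^{2} - 16}\right) 228 = \left(-193 + \frac{1 + 1 - 9}{63 + 1 - 16}\right) 228 = \left(-193 + \frac{1}{48} \left(-7\right)\right) 228 = \left(-193 - \frac{7}{48}\right) 228 = \left(- \frac{9271}{48}\right) 228 = - \frac{176149}{4}$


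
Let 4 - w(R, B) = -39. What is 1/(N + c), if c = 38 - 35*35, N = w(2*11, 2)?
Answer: -1/1144 ≈ -0.00087413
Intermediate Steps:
w(R, B) = 43 (w(R, B) = 4 - 1*(-39) = 4 + 39 = 43)
N = 43
c = -1187 (c = 38 - 1225 = -1187)
1/(N + c) = 1/(43 - 1187) = 1/(-1144) = -1/1144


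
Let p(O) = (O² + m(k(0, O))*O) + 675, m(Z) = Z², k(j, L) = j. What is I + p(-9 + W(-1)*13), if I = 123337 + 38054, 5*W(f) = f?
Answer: 4055014/25 ≈ 1.6220e+5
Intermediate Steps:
W(f) = f/5
p(O) = 675 + O² (p(O) = (O² + 0²*O) + 675 = (O² + 0*O) + 675 = (O² + 0) + 675 = O² + 675 = 675 + O²)
I = 161391
I + p(-9 + W(-1)*13) = 161391 + (675 + (-9 + ((⅕)*(-1))*13)²) = 161391 + (675 + (-9 - ⅕*13)²) = 161391 + (675 + (-9 - 13/5)²) = 161391 + (675 + (-58/5)²) = 161391 + (675 + 3364/25) = 161391 + 20239/25 = 4055014/25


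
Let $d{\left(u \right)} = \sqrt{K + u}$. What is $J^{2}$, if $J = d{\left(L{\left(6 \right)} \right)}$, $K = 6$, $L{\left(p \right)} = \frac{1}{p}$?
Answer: $\frac{37}{6} \approx 6.1667$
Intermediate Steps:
$d{\left(u \right)} = \sqrt{6 + u}$
$J = \frac{\sqrt{222}}{6}$ ($J = \sqrt{6 + \frac{1}{6}} = \sqrt{\frac{37}{6}} = \frac{\sqrt{222}}{6} \approx 2.4833$)
$J^{2} = \left(\frac{\sqrt{222}}{6}\right)^{2} = \frac{37}{6}$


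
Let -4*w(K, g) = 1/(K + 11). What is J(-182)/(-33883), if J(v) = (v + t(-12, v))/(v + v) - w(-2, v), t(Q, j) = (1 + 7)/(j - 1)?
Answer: -3403/218420748 ≈ -1.5580e-5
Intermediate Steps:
t(Q, j) = 8/(-1 + j)
w(K, g) = -1/(4*(11 + K)) (w(K, g) = -1/(4*(K + 11)) = -1/(4*(11 + K)))
J(v) = 1/36 + (v + 8/(-1 + v))/(2*v) (J(v) = (v + 8/(-1 + v))/(v + v) - (-1)/(44 + 4*(-2)) = (v + 8/(-1 + v))/((2*v)) - (-1)/(44 - 8) = (v + 8/(-1 + v))*(1/(2*v)) - (-1)/36 = (v + 8/(-1 + v))/(2*v) - (-1)/36 = (v + 8/(-1 + v))/(2*v) - 1*(-1/36) = (v + 8/(-1 + v))/(2*v) + 1/36 = 1/36 + (v + 8/(-1 + v))/(2*v))
J(-182)/(-33883) = ((1/36)*(144 + 19*(-182)*(-1 - 182))/(-182*(-1 - 182)))/(-33883) = ((1/36)*(-1/182)*(144 + 19*(-182)*(-183))/(-183))*(-1/33883) = ((1/36)*(-1/182)*(-1/183)*(144 + 632814))*(-1/33883) = ((1/36)*(-1/182)*(-1/183)*632958)*(-1/33883) = (105493/199836)*(-1/33883) = -3403/218420748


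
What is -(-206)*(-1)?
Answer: -206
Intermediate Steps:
-(-206)*(-1) = -103*2 = -206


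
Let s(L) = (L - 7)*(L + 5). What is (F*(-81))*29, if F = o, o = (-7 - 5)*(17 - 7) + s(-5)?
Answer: 281880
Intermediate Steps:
s(L) = (-7 + L)*(5 + L)
o = -120 (o = (-7 - 5)*(17 - 7) + (-35 + (-5)² - 2*(-5)) = -12*10 + (-35 + 25 + 10) = -120 + 0 = -120)
F = -120
(F*(-81))*29 = -120*(-81)*29 = 9720*29 = 281880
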